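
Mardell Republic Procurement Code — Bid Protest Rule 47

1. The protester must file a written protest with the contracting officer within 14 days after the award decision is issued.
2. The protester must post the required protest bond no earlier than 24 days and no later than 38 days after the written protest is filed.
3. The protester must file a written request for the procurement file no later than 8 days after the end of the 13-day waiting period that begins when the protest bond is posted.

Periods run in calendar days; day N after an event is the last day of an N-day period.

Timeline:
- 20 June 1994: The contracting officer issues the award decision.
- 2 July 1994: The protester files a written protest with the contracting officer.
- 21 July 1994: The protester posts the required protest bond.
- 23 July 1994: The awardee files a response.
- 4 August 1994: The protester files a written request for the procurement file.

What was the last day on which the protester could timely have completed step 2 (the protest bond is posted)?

9 August 1994

Step 2 runs from 2 July 1994, when the written protest is filed. The window is 24–38 days after 2 July 1994; it closes on 9 August 1994.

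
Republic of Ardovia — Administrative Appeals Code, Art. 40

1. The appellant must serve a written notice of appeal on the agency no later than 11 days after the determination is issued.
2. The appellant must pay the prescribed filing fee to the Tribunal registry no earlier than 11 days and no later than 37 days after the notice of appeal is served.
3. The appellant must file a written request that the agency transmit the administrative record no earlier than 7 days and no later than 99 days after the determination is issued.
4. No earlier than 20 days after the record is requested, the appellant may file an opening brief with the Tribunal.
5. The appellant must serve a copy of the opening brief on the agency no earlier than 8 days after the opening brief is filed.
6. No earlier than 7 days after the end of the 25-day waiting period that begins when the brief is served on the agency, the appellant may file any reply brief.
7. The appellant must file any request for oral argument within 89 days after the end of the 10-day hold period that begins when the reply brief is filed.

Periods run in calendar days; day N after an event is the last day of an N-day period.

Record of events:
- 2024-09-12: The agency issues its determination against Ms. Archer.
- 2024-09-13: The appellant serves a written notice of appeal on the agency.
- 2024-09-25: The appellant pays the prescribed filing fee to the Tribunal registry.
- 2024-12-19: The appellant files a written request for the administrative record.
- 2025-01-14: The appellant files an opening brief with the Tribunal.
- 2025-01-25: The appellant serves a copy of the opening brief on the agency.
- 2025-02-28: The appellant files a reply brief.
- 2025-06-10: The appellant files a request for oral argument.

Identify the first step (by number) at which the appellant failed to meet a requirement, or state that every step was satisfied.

Step 7

Step 1 — counting 11 days from 2024-09-12 (when the determination is issued) gives a deadline of 2024-09-23; 2024-09-13 is within that limit.
Step 2 — 11 and 37 days from 2024-09-13 (when the notice of appeal is served) are 2024-09-24 and 2024-10-20 respectively; 2024-09-25 falls inside that range.
Step 3 — 7 and 99 days from 2024-09-12 (when the determination is issued) are 2024-09-19 and 2024-12-20 respectively; done 2024-12-19, which is between those dates.
Step 4 — must wait 20 days from 2024-12-19 (when the record is requested), so not before 2025-01-08; done 2025-01-14, after the minimum wait.
Step 5 — must wait 8 days from 2025-01-14 (when the opening brief is filed), so not before 2025-01-22; 2025-01-25 is on or after that date.
Step 6 — must wait 7 days from 2025-02-19 (end of the 25-day waiting period, which began when the brief is served on the agency on 2025-01-25), so not before 2025-02-26; done 2025-02-28, after the minimum wait.
Step 7 — counting 89 days from 2025-03-10 (end of the 10-day hold period, which began when the reply brief is filed on 2025-02-28) gives a deadline of 2025-06-07; done 2025-06-10 — 3 days late.
The analysis stops there.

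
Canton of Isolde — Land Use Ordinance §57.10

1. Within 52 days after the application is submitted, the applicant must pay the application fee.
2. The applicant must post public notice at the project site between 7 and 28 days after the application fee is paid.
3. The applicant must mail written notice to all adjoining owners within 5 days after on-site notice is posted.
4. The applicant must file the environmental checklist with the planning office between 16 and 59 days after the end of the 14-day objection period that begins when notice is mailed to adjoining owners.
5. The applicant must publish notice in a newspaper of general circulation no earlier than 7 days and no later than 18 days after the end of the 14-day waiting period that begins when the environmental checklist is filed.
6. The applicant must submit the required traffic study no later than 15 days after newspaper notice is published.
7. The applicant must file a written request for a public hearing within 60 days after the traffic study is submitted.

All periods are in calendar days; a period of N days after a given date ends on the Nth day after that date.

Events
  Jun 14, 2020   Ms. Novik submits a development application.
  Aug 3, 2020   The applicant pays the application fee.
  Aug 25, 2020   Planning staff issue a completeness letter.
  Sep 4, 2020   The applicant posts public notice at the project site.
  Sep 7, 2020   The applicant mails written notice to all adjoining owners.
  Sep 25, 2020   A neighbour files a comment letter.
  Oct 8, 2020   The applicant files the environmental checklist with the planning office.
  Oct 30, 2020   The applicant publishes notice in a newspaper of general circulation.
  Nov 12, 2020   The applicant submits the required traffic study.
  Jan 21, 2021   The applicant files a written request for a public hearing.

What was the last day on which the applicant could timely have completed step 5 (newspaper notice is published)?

Nov 9, 2020

The environmental checklist is filed on Oct 8, 2020; the 14-day waiting period therefore ends Oct 22, 2020, and step 5 runs from that date. The window is 7–18 days after Oct 22, 2020; it closes on Nov 9, 2020.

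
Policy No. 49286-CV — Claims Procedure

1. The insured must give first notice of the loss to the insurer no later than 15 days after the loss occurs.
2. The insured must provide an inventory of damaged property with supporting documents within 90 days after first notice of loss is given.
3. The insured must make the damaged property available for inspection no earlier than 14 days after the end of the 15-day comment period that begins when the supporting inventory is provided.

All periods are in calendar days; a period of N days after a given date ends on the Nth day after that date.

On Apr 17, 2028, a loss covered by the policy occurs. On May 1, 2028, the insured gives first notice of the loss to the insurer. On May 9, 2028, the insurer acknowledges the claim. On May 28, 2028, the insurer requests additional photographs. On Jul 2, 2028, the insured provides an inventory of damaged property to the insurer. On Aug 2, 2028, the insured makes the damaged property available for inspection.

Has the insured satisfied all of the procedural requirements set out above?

Yes

Step 1 — counting 15 days from Apr 17, 2028 (when the loss occurs) gives a deadline of May 2, 2028; completed May 1, 2028, before the deadline.
Step 2 — counting 90 days from May 1, 2028 (when first notice of loss is given) gives a deadline of Jul 30, 2028; Jul 2, 2028 is within that limit.
Step 3 — must wait 14 days from Jul 17, 2028 (end of the 15-day comment period, which began when the supporting inventory is provided on Jul 2, 2028), so not before Jul 31, 2028; done Aug 2, 2028 — permitted.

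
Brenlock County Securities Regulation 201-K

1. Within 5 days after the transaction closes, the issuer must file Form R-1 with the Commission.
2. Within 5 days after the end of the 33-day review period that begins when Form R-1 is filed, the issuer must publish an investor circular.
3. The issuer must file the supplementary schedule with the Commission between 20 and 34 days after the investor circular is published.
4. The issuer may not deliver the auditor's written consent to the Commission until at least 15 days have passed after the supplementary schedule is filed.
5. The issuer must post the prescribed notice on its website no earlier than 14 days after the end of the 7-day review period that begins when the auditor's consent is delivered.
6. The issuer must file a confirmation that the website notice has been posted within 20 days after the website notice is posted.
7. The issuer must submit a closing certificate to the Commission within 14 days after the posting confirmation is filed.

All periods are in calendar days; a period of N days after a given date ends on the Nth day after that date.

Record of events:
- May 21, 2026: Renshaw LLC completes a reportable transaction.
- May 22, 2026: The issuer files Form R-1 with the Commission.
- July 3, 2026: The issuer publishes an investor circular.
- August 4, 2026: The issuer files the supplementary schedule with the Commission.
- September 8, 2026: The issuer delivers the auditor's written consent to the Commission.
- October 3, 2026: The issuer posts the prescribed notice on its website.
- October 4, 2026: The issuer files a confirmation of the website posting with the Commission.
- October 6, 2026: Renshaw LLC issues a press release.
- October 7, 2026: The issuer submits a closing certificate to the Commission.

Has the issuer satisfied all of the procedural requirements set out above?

No

(1) due by May 21, 2026 + 5 days = May 26, 2026; completed May 22, 2026, before the deadline.
(2) due by June 24, 2026 + 5 days = June 29, 2026; not done until July 3, 2026, 4 days after the deadline.
That is the first point of non-compliance.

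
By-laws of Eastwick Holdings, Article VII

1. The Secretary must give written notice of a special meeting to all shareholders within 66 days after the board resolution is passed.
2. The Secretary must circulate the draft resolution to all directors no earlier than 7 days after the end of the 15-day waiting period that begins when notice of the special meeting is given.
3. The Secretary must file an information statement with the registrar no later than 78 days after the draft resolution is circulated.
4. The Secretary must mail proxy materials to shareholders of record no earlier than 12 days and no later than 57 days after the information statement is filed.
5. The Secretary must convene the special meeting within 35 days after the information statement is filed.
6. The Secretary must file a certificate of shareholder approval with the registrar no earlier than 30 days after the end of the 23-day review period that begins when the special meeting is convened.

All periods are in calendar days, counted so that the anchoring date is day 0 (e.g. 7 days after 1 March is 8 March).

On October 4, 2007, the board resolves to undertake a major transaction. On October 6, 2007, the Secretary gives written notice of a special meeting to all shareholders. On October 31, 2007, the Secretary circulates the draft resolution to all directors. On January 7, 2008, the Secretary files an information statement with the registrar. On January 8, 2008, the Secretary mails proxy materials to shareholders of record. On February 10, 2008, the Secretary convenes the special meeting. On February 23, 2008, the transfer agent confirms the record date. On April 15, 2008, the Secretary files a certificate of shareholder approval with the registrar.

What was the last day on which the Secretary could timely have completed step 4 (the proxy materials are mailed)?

Step 4 runs from January 7, 2008, when the information statement is filed. The window is 12–57 days after January 7, 2008; it closes on March 4, 2008.

March 4, 2008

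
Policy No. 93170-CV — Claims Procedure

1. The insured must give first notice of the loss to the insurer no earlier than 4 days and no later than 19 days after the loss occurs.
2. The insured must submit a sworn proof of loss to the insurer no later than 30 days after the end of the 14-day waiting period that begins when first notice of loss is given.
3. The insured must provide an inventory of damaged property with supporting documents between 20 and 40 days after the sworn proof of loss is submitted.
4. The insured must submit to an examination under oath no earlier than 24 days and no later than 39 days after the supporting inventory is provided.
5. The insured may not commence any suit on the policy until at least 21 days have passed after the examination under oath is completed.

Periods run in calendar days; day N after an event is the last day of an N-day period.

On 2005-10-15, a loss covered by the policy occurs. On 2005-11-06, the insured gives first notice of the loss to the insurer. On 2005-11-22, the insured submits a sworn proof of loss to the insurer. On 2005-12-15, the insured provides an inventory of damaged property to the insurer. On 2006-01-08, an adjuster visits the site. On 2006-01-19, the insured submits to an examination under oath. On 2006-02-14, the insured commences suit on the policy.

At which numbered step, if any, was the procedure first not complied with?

Step 1

(1) the permitted window runs from 2005-10-15 + 4 = 2005-10-19 to 2005-10-15 + 19 = 2005-11-03; done 2005-11-06 — 3 days after the window closed.
That is the first point of non-compliance.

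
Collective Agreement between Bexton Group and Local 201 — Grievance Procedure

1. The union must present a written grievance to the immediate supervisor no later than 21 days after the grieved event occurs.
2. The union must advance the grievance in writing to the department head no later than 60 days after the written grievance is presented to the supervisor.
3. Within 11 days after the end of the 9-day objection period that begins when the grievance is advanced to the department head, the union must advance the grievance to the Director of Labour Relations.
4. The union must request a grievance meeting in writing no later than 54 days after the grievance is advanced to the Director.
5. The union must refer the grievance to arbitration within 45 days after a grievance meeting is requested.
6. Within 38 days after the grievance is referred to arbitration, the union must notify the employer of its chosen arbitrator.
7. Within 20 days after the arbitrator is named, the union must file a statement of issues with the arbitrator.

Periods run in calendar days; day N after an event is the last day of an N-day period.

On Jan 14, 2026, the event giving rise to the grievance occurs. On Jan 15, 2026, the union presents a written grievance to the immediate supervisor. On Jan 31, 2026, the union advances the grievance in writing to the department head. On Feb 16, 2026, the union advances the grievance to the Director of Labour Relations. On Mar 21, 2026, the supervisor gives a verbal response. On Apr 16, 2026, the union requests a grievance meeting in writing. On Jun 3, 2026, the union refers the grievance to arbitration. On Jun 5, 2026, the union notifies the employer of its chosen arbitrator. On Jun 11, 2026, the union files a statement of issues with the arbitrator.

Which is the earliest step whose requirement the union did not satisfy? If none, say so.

Step 4

(1) due by Jan 14, 2026 + 21 days = Feb 4, 2026; completed Jan 15, 2026, before the deadline.
(2) due by Jan 15, 2026 + 60 days = Mar 16, 2026; done Jan 31, 2026 — timely.
(3) due by Feb 9, 2026 + 11 days = Feb 20, 2026; Feb 16, 2026 is within that limit.
(4) due by Feb 16, 2026 + 54 days = Apr 11, 2026; not done until Apr 16, 2026, 5 days after the deadline.
That is the first point of non-compliance.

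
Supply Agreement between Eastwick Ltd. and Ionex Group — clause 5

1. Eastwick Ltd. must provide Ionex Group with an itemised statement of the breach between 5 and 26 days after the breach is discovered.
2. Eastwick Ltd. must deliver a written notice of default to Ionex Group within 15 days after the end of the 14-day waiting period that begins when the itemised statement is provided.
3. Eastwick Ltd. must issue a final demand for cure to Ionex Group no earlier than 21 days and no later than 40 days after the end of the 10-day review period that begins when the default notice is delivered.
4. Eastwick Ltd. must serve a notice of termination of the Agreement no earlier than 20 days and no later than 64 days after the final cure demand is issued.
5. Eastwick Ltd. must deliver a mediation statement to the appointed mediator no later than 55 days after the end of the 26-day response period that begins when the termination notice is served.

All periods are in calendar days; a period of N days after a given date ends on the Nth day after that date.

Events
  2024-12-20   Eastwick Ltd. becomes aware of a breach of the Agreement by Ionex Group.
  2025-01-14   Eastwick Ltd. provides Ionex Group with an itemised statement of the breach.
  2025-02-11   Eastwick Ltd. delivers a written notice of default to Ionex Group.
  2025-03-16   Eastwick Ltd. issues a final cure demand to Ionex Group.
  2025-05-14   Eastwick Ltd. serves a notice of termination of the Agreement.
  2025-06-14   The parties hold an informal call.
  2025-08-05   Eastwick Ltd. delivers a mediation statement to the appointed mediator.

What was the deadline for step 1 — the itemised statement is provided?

Step 1 runs from 2024-12-20, when the breach is discovered. The window is 5–26 days after 2024-12-20; it closes on 2025-01-15.

2025-01-15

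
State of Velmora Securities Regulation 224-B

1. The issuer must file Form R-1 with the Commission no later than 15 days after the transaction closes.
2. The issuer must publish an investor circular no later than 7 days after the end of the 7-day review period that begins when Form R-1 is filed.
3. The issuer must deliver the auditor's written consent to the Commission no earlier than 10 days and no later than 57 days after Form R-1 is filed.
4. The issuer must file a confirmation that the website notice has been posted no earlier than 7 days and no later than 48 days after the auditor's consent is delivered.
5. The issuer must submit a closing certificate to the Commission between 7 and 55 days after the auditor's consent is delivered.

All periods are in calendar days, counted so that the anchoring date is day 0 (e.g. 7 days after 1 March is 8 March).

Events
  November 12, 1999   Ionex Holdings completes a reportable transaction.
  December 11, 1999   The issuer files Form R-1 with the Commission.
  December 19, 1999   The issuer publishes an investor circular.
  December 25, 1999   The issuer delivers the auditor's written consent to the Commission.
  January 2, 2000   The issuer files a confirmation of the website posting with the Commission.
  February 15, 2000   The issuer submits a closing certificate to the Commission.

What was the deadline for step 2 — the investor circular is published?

Form R-1 is filed on December 11, 1999; the 7-day review period therefore ends December 18, 1999, and step 2 runs from that date. 7 days after December 18, 1999 is December 25, 1999.

December 25, 1999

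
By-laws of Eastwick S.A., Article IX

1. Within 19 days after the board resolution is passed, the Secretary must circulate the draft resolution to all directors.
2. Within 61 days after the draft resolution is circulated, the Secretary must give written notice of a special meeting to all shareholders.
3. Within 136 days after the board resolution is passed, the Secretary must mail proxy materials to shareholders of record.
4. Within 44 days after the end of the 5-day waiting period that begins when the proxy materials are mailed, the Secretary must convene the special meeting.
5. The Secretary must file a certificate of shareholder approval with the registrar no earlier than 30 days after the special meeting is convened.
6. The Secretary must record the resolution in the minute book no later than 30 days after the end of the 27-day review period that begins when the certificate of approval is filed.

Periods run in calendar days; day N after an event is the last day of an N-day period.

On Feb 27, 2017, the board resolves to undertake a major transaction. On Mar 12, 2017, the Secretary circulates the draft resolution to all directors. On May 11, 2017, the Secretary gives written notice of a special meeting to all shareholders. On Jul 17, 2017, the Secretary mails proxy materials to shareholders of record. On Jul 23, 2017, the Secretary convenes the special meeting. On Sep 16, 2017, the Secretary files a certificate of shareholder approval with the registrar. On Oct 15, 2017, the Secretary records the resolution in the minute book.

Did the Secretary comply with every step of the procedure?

No

(1) due by Feb 27, 2017 + 19 days = Mar 18, 2017; Mar 12, 2017 is within that limit.
(2) due by Mar 12, 2017 + 61 days = May 12, 2017; completed May 11, 2017, before the deadline.
(3) due by Feb 27, 2017 + 136 days = Jul 13, 2017; Jul 17, 2017 misses that deadline by 4 days.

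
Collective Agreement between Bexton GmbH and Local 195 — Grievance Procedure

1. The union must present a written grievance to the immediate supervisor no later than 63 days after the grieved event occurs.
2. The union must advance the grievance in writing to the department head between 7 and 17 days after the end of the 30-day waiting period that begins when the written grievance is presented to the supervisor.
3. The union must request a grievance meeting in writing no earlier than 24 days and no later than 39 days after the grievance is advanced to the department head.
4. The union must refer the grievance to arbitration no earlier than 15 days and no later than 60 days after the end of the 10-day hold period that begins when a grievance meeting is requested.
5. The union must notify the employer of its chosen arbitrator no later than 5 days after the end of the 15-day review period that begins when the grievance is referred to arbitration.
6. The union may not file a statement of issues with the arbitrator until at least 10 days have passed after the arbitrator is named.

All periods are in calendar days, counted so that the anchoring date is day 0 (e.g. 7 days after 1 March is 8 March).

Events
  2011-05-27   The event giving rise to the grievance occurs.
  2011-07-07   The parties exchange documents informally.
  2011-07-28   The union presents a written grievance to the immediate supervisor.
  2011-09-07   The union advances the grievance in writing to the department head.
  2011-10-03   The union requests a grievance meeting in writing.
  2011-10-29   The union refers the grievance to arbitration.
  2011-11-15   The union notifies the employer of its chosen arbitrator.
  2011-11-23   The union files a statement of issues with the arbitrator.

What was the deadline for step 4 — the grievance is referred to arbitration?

2011-12-12

A grievance meeting is requested on 2011-10-03; the 10-day hold period therefore ends 2011-10-13, and step 4 runs from that date. The window is 15–60 days after 2011-10-13; it closes on 2011-12-12.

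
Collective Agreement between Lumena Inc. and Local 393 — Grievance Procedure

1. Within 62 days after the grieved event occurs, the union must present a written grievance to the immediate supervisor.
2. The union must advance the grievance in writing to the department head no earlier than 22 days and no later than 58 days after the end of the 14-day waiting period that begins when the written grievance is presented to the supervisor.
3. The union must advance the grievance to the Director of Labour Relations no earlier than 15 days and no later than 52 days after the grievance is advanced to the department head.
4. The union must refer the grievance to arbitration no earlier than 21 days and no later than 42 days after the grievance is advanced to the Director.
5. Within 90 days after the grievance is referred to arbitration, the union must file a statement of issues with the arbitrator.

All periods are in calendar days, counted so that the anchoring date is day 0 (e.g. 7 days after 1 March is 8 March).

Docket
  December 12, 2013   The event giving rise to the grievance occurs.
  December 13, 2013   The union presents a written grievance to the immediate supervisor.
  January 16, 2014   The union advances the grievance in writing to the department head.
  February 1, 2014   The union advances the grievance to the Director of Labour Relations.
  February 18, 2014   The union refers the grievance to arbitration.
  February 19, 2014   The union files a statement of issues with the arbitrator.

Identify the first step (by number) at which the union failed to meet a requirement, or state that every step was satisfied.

Step 1: 62 days after December 12, 2013 (when the grieved event occurs) is February 12, 2014; done December 13, 2013 — timely.
Step 2: the window is 22–58 days after December 27, 2013 (end of the 14-day waiting period, which began when the written grievance is presented to the supervisor on December 13, 2013), so January 18, 2014 through February 23, 2014; done January 16, 2014 — 2 days before the window opened.

Step 2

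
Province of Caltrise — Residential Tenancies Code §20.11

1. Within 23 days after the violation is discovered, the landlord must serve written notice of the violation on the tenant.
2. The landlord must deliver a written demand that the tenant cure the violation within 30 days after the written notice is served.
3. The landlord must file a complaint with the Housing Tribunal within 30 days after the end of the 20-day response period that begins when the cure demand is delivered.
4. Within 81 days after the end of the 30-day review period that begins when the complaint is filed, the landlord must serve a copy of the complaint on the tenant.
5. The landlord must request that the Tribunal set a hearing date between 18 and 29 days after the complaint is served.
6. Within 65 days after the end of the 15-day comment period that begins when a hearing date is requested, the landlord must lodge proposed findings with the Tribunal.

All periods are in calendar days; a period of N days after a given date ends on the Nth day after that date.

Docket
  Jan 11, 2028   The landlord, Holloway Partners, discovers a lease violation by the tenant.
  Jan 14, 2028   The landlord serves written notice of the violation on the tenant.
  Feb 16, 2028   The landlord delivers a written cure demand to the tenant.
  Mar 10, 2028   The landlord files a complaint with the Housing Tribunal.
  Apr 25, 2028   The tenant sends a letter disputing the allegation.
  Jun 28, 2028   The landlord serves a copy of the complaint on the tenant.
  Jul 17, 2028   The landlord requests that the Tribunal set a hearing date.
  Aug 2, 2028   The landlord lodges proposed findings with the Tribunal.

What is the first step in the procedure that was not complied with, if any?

(1) due by Jan 11, 2028 + 23 days = Feb 3, 2028; done Jan 14, 2028 — timely.
(2) due by Jan 14, 2028 + 30 days = Feb 13, 2028; done Feb 16, 2028 — 3 days late.

Step 2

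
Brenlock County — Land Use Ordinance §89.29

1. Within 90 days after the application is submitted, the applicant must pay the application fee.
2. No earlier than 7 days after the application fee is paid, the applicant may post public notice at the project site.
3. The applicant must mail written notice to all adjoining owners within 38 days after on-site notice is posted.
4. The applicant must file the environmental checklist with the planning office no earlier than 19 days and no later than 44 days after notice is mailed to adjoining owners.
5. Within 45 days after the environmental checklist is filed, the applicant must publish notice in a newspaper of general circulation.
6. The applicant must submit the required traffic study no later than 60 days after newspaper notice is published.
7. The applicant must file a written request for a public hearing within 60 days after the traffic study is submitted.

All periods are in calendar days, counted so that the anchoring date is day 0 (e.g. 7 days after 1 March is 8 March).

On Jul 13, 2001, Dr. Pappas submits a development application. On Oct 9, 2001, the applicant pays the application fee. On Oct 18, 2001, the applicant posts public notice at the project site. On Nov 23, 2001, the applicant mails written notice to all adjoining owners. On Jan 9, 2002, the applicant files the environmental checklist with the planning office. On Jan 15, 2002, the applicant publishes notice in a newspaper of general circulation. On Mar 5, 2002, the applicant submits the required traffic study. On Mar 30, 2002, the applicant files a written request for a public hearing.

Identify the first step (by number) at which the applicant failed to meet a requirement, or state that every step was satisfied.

Step 1: 90 days after Jul 13, 2001 (when the application is submitted) is Oct 11, 2001; done Oct 9, 2001 — timely.
Step 2: the earliest permitted date is 7 days after Oct 9, 2001 (when the application fee is paid), i.e. Oct 16, 2001; Oct 18, 2001 is on or after that date.
Step 3: 38 days after Oct 18, 2001 (when on-site notice is posted) is Nov 25, 2001; done Nov 23, 2001 — timely.
Step 4: the window is 19–44 days after Nov 23, 2001 (when notice is mailed to adjoining owners), so Dec 12, 2001 through Jan 6, 2002; done Jan 9, 2002 — 3 days after the window closed.

Step 4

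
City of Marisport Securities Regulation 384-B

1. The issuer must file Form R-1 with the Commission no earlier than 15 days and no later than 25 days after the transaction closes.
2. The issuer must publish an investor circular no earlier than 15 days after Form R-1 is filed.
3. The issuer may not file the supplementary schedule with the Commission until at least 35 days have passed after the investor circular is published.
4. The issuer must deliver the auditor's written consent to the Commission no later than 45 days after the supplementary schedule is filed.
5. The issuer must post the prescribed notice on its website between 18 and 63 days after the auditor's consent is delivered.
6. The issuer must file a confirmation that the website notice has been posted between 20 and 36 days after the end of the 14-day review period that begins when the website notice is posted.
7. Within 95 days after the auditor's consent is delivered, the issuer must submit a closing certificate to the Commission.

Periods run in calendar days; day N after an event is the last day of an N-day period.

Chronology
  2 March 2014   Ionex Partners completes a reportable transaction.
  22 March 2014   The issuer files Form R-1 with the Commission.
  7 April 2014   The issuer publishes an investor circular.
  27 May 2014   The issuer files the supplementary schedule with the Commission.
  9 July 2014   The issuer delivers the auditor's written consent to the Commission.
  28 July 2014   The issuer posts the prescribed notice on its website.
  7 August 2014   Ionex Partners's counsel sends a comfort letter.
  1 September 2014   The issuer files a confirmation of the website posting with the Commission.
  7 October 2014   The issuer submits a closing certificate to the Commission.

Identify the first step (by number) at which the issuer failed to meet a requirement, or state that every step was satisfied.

None — every step was satisfied

Step 1: the window is 15–25 days after 2 March 2014 (when the transaction closes), so 17 March 2014 through 27 March 2014; 22 March 2014 falls inside that range.
Step 2: the earliest permitted date is 15 days after 22 March 2014 (when Form R-1 is filed), i.e. 6 April 2014; done 7 April 2014 — permitted.
Step 3: the earliest permitted date is 35 days after 7 April 2014 (when the investor circular is published), i.e. 12 May 2014; done 27 May 2014 — permitted.
Step 4: 45 days after 27 May 2014 (when the supplementary schedule is filed) is 11 July 2014; completed 9 July 2014, before the deadline.
Step 5: the window is 18–63 days after 9 July 2014 (when the auditor's consent is delivered), so 27 July 2014 through 10 September 2014; done 28 July 2014, which is between those dates.
Step 6: the window is 20–36 days after 11 August 2014 (end of the 14-day review period, which began when the website notice is posted on 28 July 2014), so 31 August 2014 through 16 September 2014; done 1 September 2014, which is between those dates.
Step 7: 95 days after 9 July 2014 (when the auditor's consent is delivered) is 12 October 2014; 7 October 2014 is within that limit.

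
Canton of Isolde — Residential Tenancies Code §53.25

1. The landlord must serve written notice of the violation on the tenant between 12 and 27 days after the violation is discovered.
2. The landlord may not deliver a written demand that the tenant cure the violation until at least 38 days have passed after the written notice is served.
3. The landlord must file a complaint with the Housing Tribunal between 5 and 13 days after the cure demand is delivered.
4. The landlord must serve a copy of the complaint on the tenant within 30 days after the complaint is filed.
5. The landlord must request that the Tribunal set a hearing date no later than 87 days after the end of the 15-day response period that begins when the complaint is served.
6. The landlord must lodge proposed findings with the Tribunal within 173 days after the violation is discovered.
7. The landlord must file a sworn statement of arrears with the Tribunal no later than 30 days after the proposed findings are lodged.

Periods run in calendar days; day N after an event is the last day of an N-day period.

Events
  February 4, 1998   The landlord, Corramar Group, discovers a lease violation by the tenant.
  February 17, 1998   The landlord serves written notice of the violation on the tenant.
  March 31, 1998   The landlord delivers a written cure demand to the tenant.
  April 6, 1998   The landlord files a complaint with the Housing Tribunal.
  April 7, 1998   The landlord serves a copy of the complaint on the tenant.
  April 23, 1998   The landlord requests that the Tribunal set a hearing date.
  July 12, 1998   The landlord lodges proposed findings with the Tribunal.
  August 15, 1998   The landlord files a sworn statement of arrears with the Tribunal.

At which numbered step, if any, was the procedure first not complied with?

Step 7

Step 1 — 12 and 27 days from February 4, 1998 (when the violation is discovered) are February 16, 1998 and March 3, 1998 respectively; done February 17, 1998, which is between those dates.
Step 2 — must wait 38 days from February 17, 1998 (when the written notice is served), so not before March 27, 1998; March 31, 1998 is on or after that date.
Step 3 — 5 and 13 days from March 31, 1998 (when the cure demand is delivered) are April 5, 1998 and April 13, 1998 respectively; done April 6, 1998, which is between those dates.
Step 4 — counting 30 days from April 6, 1998 (when the complaint is filed) gives a deadline of May 6, 1998; done April 7, 1998 — timely.
Step 5 — counting 87 days from April 22, 1998 (end of the 15-day response period, which began when the complaint is served on April 7, 1998) gives a deadline of July 18, 1998; completed April 23, 1998, before the deadline.
Step 6 — counting 173 days from February 4, 1998 (when the violation is discovered) gives a deadline of July 27, 1998; completed July 12, 1998, before the deadline.
Step 7 — counting 30 days from July 12, 1998 (when the proposed findings are lodged) gives a deadline of August 11, 1998; done August 15, 1998 — 4 days late.
The analysis stops there.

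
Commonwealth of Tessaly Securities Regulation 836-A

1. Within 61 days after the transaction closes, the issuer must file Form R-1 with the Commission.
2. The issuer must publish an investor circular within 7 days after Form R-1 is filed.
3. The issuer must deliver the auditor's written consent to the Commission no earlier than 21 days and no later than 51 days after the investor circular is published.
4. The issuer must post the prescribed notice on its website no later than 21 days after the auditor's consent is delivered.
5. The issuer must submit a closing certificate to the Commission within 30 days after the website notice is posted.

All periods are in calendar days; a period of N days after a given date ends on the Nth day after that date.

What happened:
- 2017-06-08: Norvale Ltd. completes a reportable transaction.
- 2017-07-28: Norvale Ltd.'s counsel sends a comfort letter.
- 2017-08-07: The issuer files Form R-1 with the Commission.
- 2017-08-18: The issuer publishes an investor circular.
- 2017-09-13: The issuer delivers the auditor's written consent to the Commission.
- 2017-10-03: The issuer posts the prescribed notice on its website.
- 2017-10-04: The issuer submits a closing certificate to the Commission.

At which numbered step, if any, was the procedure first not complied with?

Step 2

Step 1 — counting 61 days from 2017-06-08 (when the transaction closes) gives a deadline of 2017-08-08; completed 2017-08-07, before the deadline.
Step 2 — counting 7 days from 2017-08-07 (when Form R-1 is filed) gives a deadline of 2017-08-14; 2017-08-18 misses that deadline by 4 days.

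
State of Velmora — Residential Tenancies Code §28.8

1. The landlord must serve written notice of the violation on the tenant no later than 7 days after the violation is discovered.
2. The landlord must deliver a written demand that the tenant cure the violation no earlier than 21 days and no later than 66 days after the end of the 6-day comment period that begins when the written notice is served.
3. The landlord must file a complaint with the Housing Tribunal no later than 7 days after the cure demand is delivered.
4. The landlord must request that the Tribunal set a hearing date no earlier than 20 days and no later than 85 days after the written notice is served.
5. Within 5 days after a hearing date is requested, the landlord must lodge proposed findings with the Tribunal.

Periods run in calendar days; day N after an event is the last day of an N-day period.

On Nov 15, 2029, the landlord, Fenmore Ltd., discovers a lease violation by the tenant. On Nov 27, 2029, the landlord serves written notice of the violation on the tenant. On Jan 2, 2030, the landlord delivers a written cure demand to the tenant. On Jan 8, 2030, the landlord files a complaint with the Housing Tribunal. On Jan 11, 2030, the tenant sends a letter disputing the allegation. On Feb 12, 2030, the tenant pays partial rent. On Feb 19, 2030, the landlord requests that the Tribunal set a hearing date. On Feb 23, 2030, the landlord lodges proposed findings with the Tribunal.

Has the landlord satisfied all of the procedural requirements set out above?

No

Step 1: 7 days after Nov 15, 2029 (when the violation is discovered) is Nov 22, 2029; Nov 27, 2029 misses that deadline by 5 days.
The procedure was therefore not followed at step 1.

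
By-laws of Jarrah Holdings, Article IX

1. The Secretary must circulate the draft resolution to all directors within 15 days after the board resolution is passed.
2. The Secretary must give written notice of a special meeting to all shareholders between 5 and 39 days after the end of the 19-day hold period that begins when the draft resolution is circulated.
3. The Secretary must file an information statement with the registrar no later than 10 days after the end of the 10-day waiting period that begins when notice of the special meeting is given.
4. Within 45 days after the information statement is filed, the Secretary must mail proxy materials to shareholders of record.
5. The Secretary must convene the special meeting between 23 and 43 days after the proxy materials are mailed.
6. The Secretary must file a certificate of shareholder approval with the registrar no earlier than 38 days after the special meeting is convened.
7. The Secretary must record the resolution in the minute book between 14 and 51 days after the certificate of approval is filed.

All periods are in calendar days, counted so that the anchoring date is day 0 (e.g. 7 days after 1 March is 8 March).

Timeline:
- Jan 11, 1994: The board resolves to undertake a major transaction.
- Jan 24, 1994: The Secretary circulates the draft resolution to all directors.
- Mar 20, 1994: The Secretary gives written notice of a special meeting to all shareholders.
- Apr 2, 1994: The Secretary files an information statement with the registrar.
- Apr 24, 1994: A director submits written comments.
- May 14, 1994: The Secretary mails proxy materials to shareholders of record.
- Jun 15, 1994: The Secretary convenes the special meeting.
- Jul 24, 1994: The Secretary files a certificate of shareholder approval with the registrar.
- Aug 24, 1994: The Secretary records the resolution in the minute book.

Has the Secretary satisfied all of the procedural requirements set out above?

Step 1 — counting 15 days from Jan 11, 1994 (when the board resolution is passed) gives a deadline of Jan 26, 1994; done Jan 24, 1994 — timely.
Step 2 — 5 and 39 days from Feb 12, 1994 (end of the 19-day hold period, which began when the draft resolution is circulated on Jan 24, 1994) are Feb 17, 1994 and Mar 23, 1994 respectively; Mar 20, 1994 falls inside that range.
Step 3 — counting 10 days from Mar 30, 1994 (end of the 10-day waiting period, which began when notice of the special meeting is given on Mar 20, 1994) gives a deadline of Apr 9, 1994; Apr 2, 1994 is within that limit.
Step 4 — counting 45 days from Apr 2, 1994 (when the information statement is filed) gives a deadline of May 17, 1994; May 14, 1994 is within that limit.
Step 5 — 23 and 43 days from May 14, 1994 (when the proxy materials are mailed) are Jun 6, 1994 and Jun 26, 1994 respectively; done Jun 15, 1994, which is between those dates.
Step 6 — must wait 38 days from Jun 15, 1994 (when the special meeting is convened), so not before Jul 23, 1994; Jul 24, 1994 is on or after that date.
Step 7 — 14 and 51 days from Jul 24, 1994 (when the certificate of approval is filed) are Aug 7, 1994 and Sep 13, 1994 respectively; done Aug 24, 1994 — within the window.

Yes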